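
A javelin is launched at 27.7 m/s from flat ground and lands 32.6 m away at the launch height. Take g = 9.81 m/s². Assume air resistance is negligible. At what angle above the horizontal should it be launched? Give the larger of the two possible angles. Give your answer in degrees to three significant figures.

77.7°

Level-ground range R = v₀² sin(2θ)/g ⇒ sin(2θ) = gR/v₀² = 9.81 × 32.6 / 27.7² = 0.4168.
2θ = 24.63° or 180° − 24.63° = 155.4°, so θ = 12.32° or 77.68°.
The larger angle is 77.68°.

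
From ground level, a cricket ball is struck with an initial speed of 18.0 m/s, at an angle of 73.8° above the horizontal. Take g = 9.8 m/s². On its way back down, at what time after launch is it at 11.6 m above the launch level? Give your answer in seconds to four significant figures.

Resolve: vₓ = 18.00 cos 73.8° = 5.022 m/s and v_y0 = 18.00 sin 73.8° = 17.29 m/s.
Set y = v_y0 t − ½ g t² = 11.6: 4.900 t² − 17.29 t + 11.6 = 0.
t = [17.29 ± √(17.29² − 2·9.80·11.6)] / 9.80 = (17.29 ± 8.451) / 9.80, so t = 0.9014 s or t = 2.626 s.
The descending-branch root is 2.626 s.

2.626 s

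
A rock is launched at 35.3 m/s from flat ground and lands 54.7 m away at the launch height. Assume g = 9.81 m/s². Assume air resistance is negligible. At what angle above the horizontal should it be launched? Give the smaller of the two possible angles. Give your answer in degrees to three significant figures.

12.8°

R = v₀² sin 2θ / g gives sin 2θ = gR/v₀² = 9.81·54.7/35.3² = 0.4306.
2θ = 25.51° or 180° − 25.51° = 154.5°, so θ = 12.75° or 77.25°.
The smaller angle is 12.75°.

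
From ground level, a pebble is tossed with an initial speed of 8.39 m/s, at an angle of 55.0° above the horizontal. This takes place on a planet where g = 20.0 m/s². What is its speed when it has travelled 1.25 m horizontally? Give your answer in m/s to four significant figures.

Horizontal component vₓ = 8.390 cos 55.0° = 4.812 m/s; vertical v_y0 = 8.390 sin 55.0° = 6.873 m/s.
At x = 1.25 m, t = x/vₓ = 1.25/4.812 = 0.2598 s.
Vertical velocity there: v_y = v_y0 − g t = 6.873 − 20.0 × 0.2598 = 1.678 m/s.
Speed: √(vₓ² + v_y²) = √(4.812² + 1.678²) = 5.096 m/s.

5.096 m/s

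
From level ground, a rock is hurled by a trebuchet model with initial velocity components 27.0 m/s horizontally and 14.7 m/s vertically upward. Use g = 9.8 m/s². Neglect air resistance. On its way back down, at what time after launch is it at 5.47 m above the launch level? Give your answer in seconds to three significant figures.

Height y(t) = 14.70 t − 4.900 t² = 5.47 gives 4.900 t² − 14.70 t + 5.47 = 0.
Quadratic formula: t = (14.70 ± √108.88) / 9.80 = (14.70 ± 10.43) / 9.80 → t = 0.4353 s or 2.565 s.
The descending-branch root is 2.565 s.

2.56 s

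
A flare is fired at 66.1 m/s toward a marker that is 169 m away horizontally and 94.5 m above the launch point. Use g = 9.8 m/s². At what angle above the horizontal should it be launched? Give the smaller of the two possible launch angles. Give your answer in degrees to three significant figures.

42.1°

Trajectory: y = x tanθ − g x² (1 + tan²θ)/(2v₀²). With x = 169, y = 94.5, v₀ = 66.1, g = 9.80:
32.03 tan²θ − 169 tanθ + (126.5) = 0.
tanθ = [169 ± √(169² − 4 × 32.03 × (126.5))] / (2 × 32.03) = (169 ± 111.1) / 64.06, giving tanθ = 0.9034 or 4.373.
θ = 42.09° or 77.12°; the smaller is 42.09°.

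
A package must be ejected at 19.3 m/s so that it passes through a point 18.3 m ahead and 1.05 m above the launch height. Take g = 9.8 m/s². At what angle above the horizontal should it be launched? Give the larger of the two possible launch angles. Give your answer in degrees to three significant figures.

Trajectory: y = x tanθ − g x² (1 + tan²θ)/(2v₀²). With x = 18.3, y = 1.05, v₀ = 19.3, g = 9.80:
4.405 tan²θ − 18.3 tanθ + (5.455) = 0.
tanθ = [18.3 ± √(18.3² − 4 × 4.405 × (5.455))] / (2 × 4.405) = (18.3 ± 15.45) / 8.811, giving tanθ = 0.3233 or 3.831.
θ = 17.91° or 75.37°; the larger is 75.37°.

75.4°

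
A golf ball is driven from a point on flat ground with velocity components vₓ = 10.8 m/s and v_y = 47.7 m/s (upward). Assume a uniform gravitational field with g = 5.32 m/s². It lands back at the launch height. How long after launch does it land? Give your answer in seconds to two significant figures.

18 s

It returns to y = 0 when t = 2 v_y0 / g = 2(47.70)/5.32 = 17.93 s.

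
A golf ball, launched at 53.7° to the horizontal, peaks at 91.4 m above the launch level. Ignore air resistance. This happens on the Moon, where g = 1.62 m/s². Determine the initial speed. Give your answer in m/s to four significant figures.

At the peak v_y = 0, so v_y0 = √(2gH) = √(2 × 1.62 × 91.4) = 17.21 m/s.
v_y0 = v₀ sin θ ⇒ v₀ = 17.21 / sin 53.7° = 21.35 m/s.

21.35 m/s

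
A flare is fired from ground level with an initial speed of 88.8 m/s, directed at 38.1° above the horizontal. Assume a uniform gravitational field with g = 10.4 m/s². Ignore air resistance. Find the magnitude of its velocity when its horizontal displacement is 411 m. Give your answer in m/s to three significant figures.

70.2 m/s

vₓ = 88.80 cos 38.1° = 69.88 m/s; v_y0 = 88.80 sin 38.1° = 54.79 m/s.
Time to reach x = 411 m: t = x/vₓ = 411/69.88 = 5.882 s.
Vertical velocity there: v_y = v_y0 − g t = 54.79 − 10.4 × 5.882 = −6.375 m/s.
Speed: √(vₓ² + v_y²) = √(69.88² + 6.375²) = 70.17 m/s.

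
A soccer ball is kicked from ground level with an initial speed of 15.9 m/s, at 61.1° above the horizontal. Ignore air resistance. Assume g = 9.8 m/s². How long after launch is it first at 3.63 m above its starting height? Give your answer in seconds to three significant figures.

Resolve: vₓ = 15.90 cos 61.1° = 7.684 m/s and v_y0 = 15.90 sin 61.1° = 13.92 m/s.
Require v_y0 t − ½ g t² = 3.63, i.e. 4.900 t² − 13.92 t + 3.63 = 0.
Quadratic formula: t = (13.92 ± √122.62) / 9.80 = (13.92 ± 11.07) / 9.80 → t = 0.2905 s or 2.550 s.
The first (ascending) time is 0.2905 s.

0.290 s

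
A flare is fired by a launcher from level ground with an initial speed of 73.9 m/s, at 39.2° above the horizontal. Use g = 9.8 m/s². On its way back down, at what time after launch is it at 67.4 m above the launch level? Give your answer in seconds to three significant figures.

Components: vₓ = 73.90 cos 39.2° = 57.27 m/s, v_y0 = 73.90 sin 39.2° = 46.71 m/s.
Require v_y0 t − ½ g t² = 67.4, i.e. 4.900 t² − 46.71 t + 67.4 = 0.
Quadratic formula: t = (46.71 ± √860.50) / 9.80 = (46.71 ± 29.33) / 9.80 → t = 1.773 s or 7.759 s.
The descending-branch root is 7.759 s.

7.76 s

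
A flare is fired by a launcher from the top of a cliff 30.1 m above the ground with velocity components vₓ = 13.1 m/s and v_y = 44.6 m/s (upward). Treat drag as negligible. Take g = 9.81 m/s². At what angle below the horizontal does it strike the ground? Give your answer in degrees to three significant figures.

75.5°

With up positive and y = 0 at the ground: y(t) = 30.1 + (44.60) t − 4.905 t². Setting y = 0 and taking the positive root: t = [44.60 + √(44.60² + 2·9.81·30.1)] / 9.81 = (44.60 + 50.79) / 9.81 = 9.724 s.
At impact: v_y = v_y0 − g t = −50.79 m/s; vₓ = 13.10 m/s.
Angle below horizontal: arctan(|v_y|/vₓ) = arctan(50.79/13.10) = 75.54°.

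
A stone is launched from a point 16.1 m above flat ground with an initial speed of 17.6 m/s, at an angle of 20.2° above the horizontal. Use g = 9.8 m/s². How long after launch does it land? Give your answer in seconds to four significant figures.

2.536 s

Horizontal component vₓ = 17.60 cos 20.2° = 16.52 m/s; vertical v_y0 = 17.60 sin 20.2° = 6.077 m/s.
Vertical motion (up positive, ground at y = 0): 4.900 t² − (6.077) t − 16.1 = 0, so t = (6.077 + √(6.077² + 2·9.80·16.1)) / 9.80 = (6.077 + 18.77) / 9.80 = 2.536 s.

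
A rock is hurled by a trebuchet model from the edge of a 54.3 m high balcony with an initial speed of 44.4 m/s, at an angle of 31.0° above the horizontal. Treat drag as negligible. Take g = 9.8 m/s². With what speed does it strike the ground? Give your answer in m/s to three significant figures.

vₓ = 44.40 cos 31.0° = 38.06 m/s; v_y0 = 44.40 sin 31.0° = 22.87 m/s.
With up positive and y = 0 at the ground: y(t) = 54.3 + (22.87) t − 4.900 t². Setting y = 0 and taking the positive root: t = [22.87 + √(22.87² + 2·9.80·54.3)] / 9.80 = (22.87 + 39.84) / 9.80 = 6.399 s.
Vertical velocity at impact: v_y = v_y0 − g t = 22.87 − 9.80 × 6.399 = −39.84 m/s.
Speed: |v| = √(vₓ² + v_y²) = √(38.06² + 39.84²) = 55.10 m/s.

55.1 m/s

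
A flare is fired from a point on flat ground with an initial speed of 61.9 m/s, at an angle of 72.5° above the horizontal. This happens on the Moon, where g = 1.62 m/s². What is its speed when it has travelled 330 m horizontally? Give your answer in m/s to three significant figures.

35.6 m/s

Components: vₓ = 61.90 cos 72.5° = 18.61 m/s, v_y0 = 61.90 sin 72.5° = 59.04 m/s.
x = vₓ t ⇒ t = 330/18.61 = 17.73 s.
Vertical velocity there: v_y = v_y0 − g t = 59.04 − 1.62 × 17.73 = 30.31 m/s.
Speed: √(vₓ² + v_y²) = √(18.61² + 30.31²) = 35.57 m/s.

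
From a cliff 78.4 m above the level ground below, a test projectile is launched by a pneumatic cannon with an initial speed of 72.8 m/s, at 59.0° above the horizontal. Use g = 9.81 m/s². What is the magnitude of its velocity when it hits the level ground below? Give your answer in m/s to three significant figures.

82.7 m/s

Resolve: vₓ = 72.80 cos 59.0° = 37.49 m/s and v_y0 = 72.80 sin 59.0° = 62.40 m/s.
With up positive and y = 0 at the ground: y(t) = 78.4 + (62.40) t − 4.905 t². Setting y = 0 and taking the positive root: t = [62.40 + √(62.40² + 2·9.81·78.4)] / 9.81 = (62.40 + 73.70) / 9.81 = 13.87 s.
Vertical velocity at impact: v_y = v_y0 − g t = 62.40 − 9.81 × 13.87 = −73.70 m/s.
Speed: |v| = √(vₓ² + v_y²) = √(37.49² + 73.70²) = 82.69 m/s.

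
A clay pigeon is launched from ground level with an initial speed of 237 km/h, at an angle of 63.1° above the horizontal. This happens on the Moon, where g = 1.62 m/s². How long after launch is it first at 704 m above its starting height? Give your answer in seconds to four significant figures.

15.16 s

Convert: 237 km/h = 237/3.6 = 65.83 m/s.
vₓ = 65.83 cos 63.1° = 29.79 m/s; v_y0 = 65.83 sin 63.1° = 58.71 m/s.
Set y = v_y0 t − ½ g t² = 704: 0.8100 t² − 58.71 t + 704 = 0.
Quadratic formula: t = (58.71 ± √1165.9) / 1.62 = (58.71 ± 34.15) / 1.62 → t = 15.16 s or 57.32 s.
The first (ascending) time is 15.16 s.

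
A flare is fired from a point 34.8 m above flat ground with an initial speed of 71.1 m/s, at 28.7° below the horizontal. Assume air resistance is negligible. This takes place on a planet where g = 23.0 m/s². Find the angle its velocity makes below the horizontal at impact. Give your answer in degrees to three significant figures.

40.1°

Resolve: vₓ = 71.10 cos 28.7° = 62.37 m/s and v_y0 = −34.14 m/s (downward).
The projectile lands when y = 34.8 + (−34.14) t − ½·23.0·t² = 0. Positive root: t = (−34.14 + √(34.14² + 2·23.0·34.8)) / 23.0 = (−34.14 + 52.60) / 23.0 = 0.8024 s.
At impact: v_y = v_y0 − g t = −52.60 m/s; vₓ = 62.37 m/s.
Angle below horizontal: arctan(|v_y|/vₓ) = arctan(52.60/62.37) = 40.14°.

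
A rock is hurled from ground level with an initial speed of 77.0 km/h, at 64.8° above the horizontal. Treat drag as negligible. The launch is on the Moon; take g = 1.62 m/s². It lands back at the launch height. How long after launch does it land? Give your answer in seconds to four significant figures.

23.89 s

Convert: 77.0 km/h = 77.0/3.6 = 21.39 m/s.
Resolve: vₓ = 21.39 cos 64.8° = 9.107 m/s and v_y0 = 21.39 sin 64.8° = 19.35 m/s.
Time of flight on level ground: T = 2 v_y0 / g = 2 × 19.35 / 1.62 = 23.89 s.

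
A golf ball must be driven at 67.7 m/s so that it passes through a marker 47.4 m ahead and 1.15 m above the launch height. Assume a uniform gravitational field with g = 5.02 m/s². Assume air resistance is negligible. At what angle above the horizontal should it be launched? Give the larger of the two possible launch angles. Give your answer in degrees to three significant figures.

Trajectory: y = x tanθ − g x² (1 + tan²θ)/(2v₀²). With x = 47.4, y = 1.15, v₀ = 67.7, g = 5.02:
1.230 tan²θ − 47.4 tanθ + (2.380) = 0.
tanθ = [47.4 ± √(47.4² − 4 × 1.230 × (2.380))] / (2 × 1.230) = (47.4 ± 47.28) / 2.461, giving tanθ = 0.05029 or 38.47.
θ = 2.879° or 88.51°; the larger is 88.51°.

88.5°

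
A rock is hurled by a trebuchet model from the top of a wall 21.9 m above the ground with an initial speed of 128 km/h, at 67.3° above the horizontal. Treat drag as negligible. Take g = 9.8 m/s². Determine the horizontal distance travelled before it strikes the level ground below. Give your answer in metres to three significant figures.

Convert: 128 km/h = 128/3.6 = 35.56 m/s.
Components: vₓ = 35.56 cos 67.3° = 13.72 m/s, v_y0 = 35.56 sin 67.3° = 32.80 m/s.
The projectile lands when y = 21.9 + (32.80) t − ½·9.80·t² = 0. Positive root: t = (32.80 + √(32.80² + 2·9.80·21.9)) / 9.80 = (32.80 + 38.80) / 9.80 = 7.306 s.
Horizontal distance: R = vₓ t = 13.72 × 7.306 = 100.2 m.

100 m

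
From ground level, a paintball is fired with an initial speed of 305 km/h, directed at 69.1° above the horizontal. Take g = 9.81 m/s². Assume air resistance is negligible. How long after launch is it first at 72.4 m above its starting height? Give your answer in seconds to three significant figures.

0.973 s

Convert: 305 km/h = 305/3.6 = 84.72 m/s.
Resolve: vₓ = 84.72 cos 69.1° = 30.22 m/s and v_y0 = 84.72 sin 69.1° = 79.15 m/s.
Set y = v_y0 t − ½ g t² = 72.4: 4.905 t² − 79.15 t + 72.4 = 0.
Quadratic formula: t = (79.15 ± √4843.9) / 9.81 = (79.15 ± 69.60) / 9.81 → t = 0.9735 s or 15.16 s.
The first (ascending) time is 0.9735 s.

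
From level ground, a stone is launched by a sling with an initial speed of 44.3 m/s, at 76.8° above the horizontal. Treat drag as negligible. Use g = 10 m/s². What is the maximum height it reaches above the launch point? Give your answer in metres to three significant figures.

Resolve: vₓ = 44.30 cos 76.8° = 10.12 m/s and v_y0 = 44.30 sin 76.8° = 43.13 m/s.
Peak height H = v_y0² / (2g) = 1860.2 / 20.00 = 93.01 m.

93.0 m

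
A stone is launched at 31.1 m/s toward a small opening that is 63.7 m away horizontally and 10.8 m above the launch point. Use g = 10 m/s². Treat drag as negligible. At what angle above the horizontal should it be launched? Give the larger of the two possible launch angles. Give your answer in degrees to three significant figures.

Trajectory: y = x tanθ − g x² (1 + tan²θ)/(2v₀²). With x = 63.7, y = 10.8, v₀ = 31.1, g = 10.0:
20.98 tan²θ − 63.7 tanθ + (31.78) = 0.
tanθ = [63.7 ± √(63.7² − 4 × 20.98 × (31.78))] / (2 × 20.98) = (63.7 ± 37.30) / 41.95, giving tanθ = 0.6292 or 2.408.
θ = 32.18° or 67.44°; the larger is 67.44°.

67.4°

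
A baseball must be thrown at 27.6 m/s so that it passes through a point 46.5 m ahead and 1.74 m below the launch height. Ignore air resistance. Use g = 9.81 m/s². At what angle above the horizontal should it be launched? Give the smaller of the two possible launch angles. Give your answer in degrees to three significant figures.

Trajectory: y = x tanθ − g x² (1 + tan²θ)/(2v₀²). With x = 46.5, y = −1.74, v₀ = 27.6, g = 9.81:
13.92 tan²θ − 46.5 tanθ + (12.18) = 0.
tanθ = [46.5 ± √(46.5² − 4 × 13.92 × (12.18))] / (2 × 13.92) = (46.5 ± 38.52) / 27.85, giving tanθ = 0.2866 or 3.053.
θ = 15.99° or 71.87°; the smaller is 15.99°.

16.0°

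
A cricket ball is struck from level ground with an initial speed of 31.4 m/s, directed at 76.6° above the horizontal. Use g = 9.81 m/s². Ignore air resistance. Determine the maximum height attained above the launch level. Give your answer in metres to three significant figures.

47.6 m

Resolve: vₓ = 31.40 cos 76.6° = 7.277 m/s and v_y0 = 31.40 sin 76.6° = 30.55 m/s.
Peak height H = v_y0² / (2g) = 933.01 / 19.62 = 47.55 m.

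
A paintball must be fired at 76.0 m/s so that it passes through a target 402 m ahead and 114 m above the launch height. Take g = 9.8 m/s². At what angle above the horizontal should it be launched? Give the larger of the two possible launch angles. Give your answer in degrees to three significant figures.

63.8°

Trajectory: y = x tanθ − g x² (1 + tan²θ)/(2v₀²). With x = 402, y = 114, v₀ = 76.0, g = 9.80:
137.1 tan²θ − 402 tanθ + (251.1) = 0.
tanθ = [402 ± √(402² − 4 × 137.1 × (251.1))] / (2 × 137.1) = (402 ± 154.6) / 274.2, giving tanθ = 0.9022 or 2.030.
θ = 42.06° or 63.78°; the larger is 63.78°.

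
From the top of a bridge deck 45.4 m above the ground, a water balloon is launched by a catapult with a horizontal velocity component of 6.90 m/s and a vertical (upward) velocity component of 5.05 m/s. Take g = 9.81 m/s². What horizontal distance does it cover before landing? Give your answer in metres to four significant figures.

Vertical motion (up positive, ground at y = 0): 4.905 t² − (5.050) t − 45.4 = 0, so t = (5.050 + √(5.050² + 2·9.81·45.4)) / 9.81 = (5.050 + 30.27) / 9.81 = 3.600 s.
Horizontal distance: R = vₓ t = 6.900 × 3.600 = 24.84 m.

24.84 m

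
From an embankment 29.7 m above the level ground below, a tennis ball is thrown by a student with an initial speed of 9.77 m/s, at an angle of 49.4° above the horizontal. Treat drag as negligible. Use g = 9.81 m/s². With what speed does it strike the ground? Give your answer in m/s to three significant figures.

26.0 m/s

Resolve: vₓ = 9.770 cos 49.4° = 6.358 m/s and v_y0 = 9.770 sin 49.4° = 7.418 m/s.
Vertical motion (up positive, ground at y = 0): 4.905 t² − (7.418) t − 29.7 = 0, so t = (7.418 + √(7.418² + 2·9.81·29.7)) / 9.81 = (7.418 + 25.25) / 9.81 = 3.330 s.
Vertical velocity at impact: v_y = v_y0 − g t = 7.418 − 9.81 × 3.330 = −25.25 m/s.
Speed: |v| = √(vₓ² + v_y²) = √(6.358² + 25.25²) = 26.04 m/s.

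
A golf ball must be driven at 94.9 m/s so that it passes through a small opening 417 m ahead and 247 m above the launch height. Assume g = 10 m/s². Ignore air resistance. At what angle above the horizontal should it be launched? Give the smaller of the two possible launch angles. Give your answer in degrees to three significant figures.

Trajectory: y = x tanθ − g x² (1 + tan²θ)/(2v₀²). With x = 417, y = 247, v₀ = 94.9, g = 10.0:
96.54 tan²θ − 417 tanθ + (343.5) = 0.
tanθ = [417 ± √(417² − 4 × 96.54 × (343.5))] / (2 × 96.54) = (417 ± 203.0) / 193.1, giving tanθ = 1.108 or 3.211.
θ = 47.94° or 72.70°; the smaller is 47.94°.

47.9°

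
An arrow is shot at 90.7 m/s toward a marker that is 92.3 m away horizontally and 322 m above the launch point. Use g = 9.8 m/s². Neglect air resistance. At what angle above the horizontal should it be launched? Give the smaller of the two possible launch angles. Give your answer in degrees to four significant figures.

78.28°

Trajectory: y = x tanθ − g x² (1 + tan²θ)/(2v₀²). With x = 92.3, y = 322, v₀ = 90.7, g = 9.80:
5.074 tan²θ − 92.3 tanθ + (327.1) = 0.
tanθ = [92.3 ± √(92.3² − 4 × 5.074 × (327.1))] / (2 × 5.074) = (92.3 ± 43.36) / 10.15, giving tanθ = 4.822 or 13.37.
θ = 78.28° or 85.72°; the smaller is 78.28°.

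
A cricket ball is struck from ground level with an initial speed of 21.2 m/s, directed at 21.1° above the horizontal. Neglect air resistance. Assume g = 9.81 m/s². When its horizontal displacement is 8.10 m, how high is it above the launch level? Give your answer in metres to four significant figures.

Horizontal component vₓ = 21.20 cos 21.1° = 19.78 m/s; vertical v_y0 = 21.20 sin 21.1° = 7.632 m/s.
Time to reach x = 8.10 m: t = x/vₓ = 8.10/19.78 = 0.4095 s.
Height: y = v_y0 t − ½ g t² = 7.632 × 0.4095 − 4.905 × 0.4095² = 3.126 − 0.8227 = 2.303 m.

2.303 m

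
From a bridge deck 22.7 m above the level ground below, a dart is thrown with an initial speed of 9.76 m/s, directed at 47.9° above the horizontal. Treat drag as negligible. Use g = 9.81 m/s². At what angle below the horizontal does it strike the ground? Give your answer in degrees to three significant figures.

Components: vₓ = 9.760 cos 47.9° = 6.543 m/s, v_y0 = 9.760 sin 47.9° = 7.242 m/s.
The projectile lands when y = 22.7 + (7.242) t − ½·9.81·t² = 0. Positive root: t = (7.242 + √(7.242² + 2·9.81·22.7)) / 9.81 = (7.242 + 22.31) / 9.81 = 3.013 s.
At impact: v_y = v_y0 − g t = −22.31 m/s; vₓ = 6.543 m/s.
Angle below horizontal: arctan(|v_y|/vₓ) = arctan(22.31/6.543) = 73.66°.

73.7°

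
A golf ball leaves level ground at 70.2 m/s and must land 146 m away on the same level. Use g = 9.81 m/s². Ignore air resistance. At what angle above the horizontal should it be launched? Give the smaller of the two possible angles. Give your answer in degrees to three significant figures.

8.45°

R = v₀² sin 2θ / g gives sin 2θ = gR/v₀² = 9.81·146/70.2² = 0.2906.
2θ = 16.90° or 180° − 16.90° = 163.1°, so θ = 8.448° or 81.55°.
The smaller angle is 8.448°.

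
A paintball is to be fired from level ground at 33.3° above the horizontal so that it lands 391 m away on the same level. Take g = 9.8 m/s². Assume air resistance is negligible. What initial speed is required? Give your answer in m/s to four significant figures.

Level-ground range: R = v₀² sin(2θ)/g, so v₀ = √(gR / sin 2θ).
v₀ = √(9.80 × 391 / sin 66.60°) = √(3832 / 0.9178) = √4175.2 = 64.62 m/s.

64.62 m/s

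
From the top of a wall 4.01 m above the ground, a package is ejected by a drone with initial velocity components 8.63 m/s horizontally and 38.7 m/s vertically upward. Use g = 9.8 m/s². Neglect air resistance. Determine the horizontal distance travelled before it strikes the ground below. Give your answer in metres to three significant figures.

69.0 m

With up positive and y = 0 at the ground: y(t) = 4.01 + (38.70) t − 4.900 t². Setting y = 0 and taking the positive root: t = [38.70 + √(38.70² + 2·9.80·4.01)] / 9.80 = (38.70 + 39.70) / 9.80 = 8.000 s.
Horizontal distance: R = vₓ t = 8.630 × 8.000 = 69.04 m.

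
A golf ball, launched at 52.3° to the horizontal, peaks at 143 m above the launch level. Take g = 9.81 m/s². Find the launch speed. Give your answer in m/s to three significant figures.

66.9 m/s

At the peak v_y = 0, so v_y0 = √(2gH) = √(2 × 9.81 × 143) = 52.97 m/s.
v_y0 = v₀ sin θ ⇒ v₀ = 52.97 / sin 52.3° = 66.95 m/s.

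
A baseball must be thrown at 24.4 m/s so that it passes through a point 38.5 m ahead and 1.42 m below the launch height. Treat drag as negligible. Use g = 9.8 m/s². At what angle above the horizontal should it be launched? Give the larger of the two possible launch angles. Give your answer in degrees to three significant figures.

70.6°

Trajectory: y = x tanθ − g x² (1 + tan²θ)/(2v₀²). With x = 38.5, y = −1.42, v₀ = 24.4, g = 9.80:
12.20 tan²θ − 38.5 tanθ + (10.78) = 0.
tanθ = [38.5 ± √(38.5² − 4 × 12.20 × (10.78))] / (2 × 12.20) = (38.5 ± 30.92) / 24.40, giving tanθ = 0.3105 or 2.845.
θ = 17.25° or 70.64°; the larger is 70.64°.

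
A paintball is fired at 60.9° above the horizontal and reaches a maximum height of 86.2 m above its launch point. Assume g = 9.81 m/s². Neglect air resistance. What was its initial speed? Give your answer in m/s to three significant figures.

At the peak v_y = 0, so v_y0 = √(2gH) = √(2 × 9.81 × 86.2) = 41.12 m/s.
v_y0 = v₀ sin θ ⇒ v₀ = 41.12 / sin 60.9° = 47.07 m/s.

47.1 m/s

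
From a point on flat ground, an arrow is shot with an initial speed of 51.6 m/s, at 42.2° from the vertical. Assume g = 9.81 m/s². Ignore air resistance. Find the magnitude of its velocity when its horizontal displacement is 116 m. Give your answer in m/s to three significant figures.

35.1 m/s

Resolve: vₓ = 51.60 sin 42.2° = 34.66 m/s and v_y0 = 51.60 cos 42.2° = 38.23 m/s.
Time to reach x = 116 m: t = x/vₓ = 116/34.66 = 3.347 s.
Vertical velocity there: v_y = v_y0 − g t = 38.23 − 9.81 × 3.347 = 5.394 m/s.
Speed: √(vₓ² + v_y²) = √(34.66² + 5.394²) = 35.08 m/s.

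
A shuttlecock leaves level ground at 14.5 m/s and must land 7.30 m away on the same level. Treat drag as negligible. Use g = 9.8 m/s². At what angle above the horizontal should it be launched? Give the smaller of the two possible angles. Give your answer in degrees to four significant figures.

Level-ground range R = v₀² sin(2θ)/g ⇒ sin(2θ) = gR/v₀² = 9.80 × 7.30 / 14.5² = 0.3403.
2θ = 19.89° or 180° − 19.89° = 160.1°, so θ = 9.946° or 80.05°.
The smaller angle is 9.946°.

9.946°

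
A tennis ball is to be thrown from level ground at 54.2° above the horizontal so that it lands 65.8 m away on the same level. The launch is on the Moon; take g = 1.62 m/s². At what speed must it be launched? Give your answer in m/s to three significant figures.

10.6 m/s

From R = (v₀² / g) sin 2θ: v₀ = √(gR / sin 2θ).
v₀ = √(1.62 × 65.8 / sin 108.4°) = √(106.6 / 0.9489) = √112.34 = 10.60 m/s.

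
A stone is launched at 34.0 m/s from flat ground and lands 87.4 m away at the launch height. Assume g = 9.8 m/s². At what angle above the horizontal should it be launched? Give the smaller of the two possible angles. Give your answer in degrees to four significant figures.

Level-ground range R = v₀² sin(2θ)/g ⇒ sin(2θ) = gR/v₀² = 9.80 × 87.4 / 34.0² = 0.7409.
2θ = 47.81° or 180° − 47.81° = 132.2°, so θ = 23.91° or 66.09°.
The smaller angle is 23.91°.

23.91°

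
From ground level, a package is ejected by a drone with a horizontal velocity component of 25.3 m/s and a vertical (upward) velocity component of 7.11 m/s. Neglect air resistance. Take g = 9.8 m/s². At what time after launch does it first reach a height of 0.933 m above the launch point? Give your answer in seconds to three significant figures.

0.146 s

Require v_y0 t − ½ g t² = 0.933, i.e. 4.900 t² − 7.110 t + 0.933 = 0.
t = [7.110 ± √(7.110² − 2·9.80·0.933)] / 9.80 = (7.110 ± 5.680) / 9.80, so t = 0.1459 s or t = 1.305 s.
The first (ascending) time is 0.1459 s.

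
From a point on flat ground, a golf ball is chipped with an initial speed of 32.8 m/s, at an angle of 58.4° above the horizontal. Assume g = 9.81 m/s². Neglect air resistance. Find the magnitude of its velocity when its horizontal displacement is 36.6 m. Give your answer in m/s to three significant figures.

18.6 m/s

Horizontal component vₓ = 32.80 cos 58.4° = 17.19 m/s; vertical v_y0 = 32.80 sin 58.4° = 27.94 m/s.
Time to reach x = 36.6 m: t = x/vₓ = 36.6/17.19 = 2.130 s.
Vertical velocity there: v_y = v_y0 − g t = 27.94 − 9.81 × 2.130 = 7.046 m/s.
Speed: √(vₓ² + v_y²) = √(17.19² + 7.046²) = 18.57 m/s.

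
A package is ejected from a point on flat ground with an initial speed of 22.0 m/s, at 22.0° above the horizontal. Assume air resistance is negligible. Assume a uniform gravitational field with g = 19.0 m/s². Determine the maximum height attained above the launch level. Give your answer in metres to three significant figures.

1.79 m

Components: vₓ = 22.00 cos 22.0° = 20.40 m/s, v_y0 = 22.00 sin 22.0° = 8.241 m/s.
At the apex v_y = 0, so H = v_y0²/(2g) = 8.241²/38.00 = 1.787 m.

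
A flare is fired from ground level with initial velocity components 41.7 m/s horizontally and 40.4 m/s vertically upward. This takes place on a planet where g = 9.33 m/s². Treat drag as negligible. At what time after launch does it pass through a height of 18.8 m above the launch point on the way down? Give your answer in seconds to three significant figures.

Require v_y0 t − ½ g t² = 18.8, i.e. 4.665 t² − 40.40 t + 18.8 = 0.
t = [40.40 ± √(40.40² − 2·9.33·18.8)] / 9.33 = (40.40 ± 35.80) / 9.33, so t = 0.4935 s or t = 8.167 s.
The descending-branch root is 8.167 s.

8.17 s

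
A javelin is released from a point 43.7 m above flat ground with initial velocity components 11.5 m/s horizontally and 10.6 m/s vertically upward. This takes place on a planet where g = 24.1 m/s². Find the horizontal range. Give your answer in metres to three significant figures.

Vertical motion (up positive, ground at y = 0): 12.05 t² − (10.60) t − 43.7 = 0, so t = (10.60 + √(10.60² + 2·24.1·43.7)) / 24.1 = (10.60 + 47.10) / 24.1 = 2.394 s.
Horizontal distance: R = vₓ t = 11.50 × 2.394 = 27.53 m.

27.5 m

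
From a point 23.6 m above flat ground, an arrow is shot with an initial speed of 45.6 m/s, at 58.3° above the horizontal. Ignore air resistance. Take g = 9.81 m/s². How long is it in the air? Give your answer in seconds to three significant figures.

Horizontal component vₓ = 45.60 cos 58.3° = 23.96 m/s; vertical v_y0 = 45.60 sin 58.3° = 38.80 m/s.
Vertical motion (up positive, ground at y = 0): 4.905 t² − (38.80) t − 23.6 = 0, so t = (38.80 + √(38.80² + 2·9.81·23.6)) / 9.81 = (38.80 + 44.36) / 9.81 = 8.477 s.

8.48 s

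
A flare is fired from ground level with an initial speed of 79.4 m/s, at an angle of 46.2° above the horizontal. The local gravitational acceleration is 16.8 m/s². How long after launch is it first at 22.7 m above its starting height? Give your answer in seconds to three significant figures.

Horizontal component vₓ = 79.40 cos 46.2° = 54.96 m/s; vertical v_y0 = 79.40 sin 46.2° = 57.31 m/s.
Require v_y0 t − ½ g t² = 22.7, i.e. 8.400 t² − 57.31 t + 22.7 = 0.
t = [57.31 ± √(57.31² − 2·16.8·22.7)] / 16.8 = (57.31 ± 50.21) / 16.8, so t = 0.4222 s or t = 6.400 s.
The first (ascending) time is 0.4222 s.

0.422 s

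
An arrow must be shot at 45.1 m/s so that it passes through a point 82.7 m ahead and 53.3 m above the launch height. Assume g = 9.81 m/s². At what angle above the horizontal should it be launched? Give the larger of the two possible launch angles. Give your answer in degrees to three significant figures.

Trajectory: y = x tanθ − g x² (1 + tan²θ)/(2v₀²). With x = 82.7, y = 53.3, v₀ = 45.1, g = 9.81:
16.49 tan²θ − 82.7 tanθ + (69.79) = 0.
tanθ = [82.7 ± √(82.7² − 4 × 16.49 × (69.79))] / (2 × 16.49) = (82.7 ± 47.28) / 32.99, giving tanθ = 1.074 or 3.940.
θ = 47.04° or 75.76°; the larger is 75.76°.

75.8°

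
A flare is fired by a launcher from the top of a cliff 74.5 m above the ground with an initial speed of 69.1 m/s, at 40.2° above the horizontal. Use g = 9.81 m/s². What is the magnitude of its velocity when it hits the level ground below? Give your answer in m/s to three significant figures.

79.0 m/s

vₓ = 69.10 cos 40.2° = 52.78 m/s; v_y0 = 69.10 sin 40.2° = 44.60 m/s.
Vertical motion (up positive, ground at y = 0): 4.905 t² − (44.60) t − 74.5 = 0, so t = (44.60 + √(44.60² + 2·9.81·74.5)) / 9.81 = (44.60 + 58.74) / 9.81 = 10.53 s.
Vertical velocity at impact: v_y = v_y0 − g t = 44.60 − 9.81 × 10.53 = −58.74 m/s.
Speed: |v| = √(vₓ² + v_y²) = √(52.78² + 58.74²) = 78.97 m/s.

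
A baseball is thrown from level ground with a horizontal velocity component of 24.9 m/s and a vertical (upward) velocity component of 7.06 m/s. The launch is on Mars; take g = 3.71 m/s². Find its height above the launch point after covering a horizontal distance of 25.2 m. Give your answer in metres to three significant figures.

At x = 25.2 m, t = x/vₓ = 25.2/24.90 = 1.012 s.
Height: y = v_y0 t − ½ g t² = 7.060 × 1.012 − 1.855 × 1.012² = 7.145 − 1.900 = 5.245 m.

5.25 m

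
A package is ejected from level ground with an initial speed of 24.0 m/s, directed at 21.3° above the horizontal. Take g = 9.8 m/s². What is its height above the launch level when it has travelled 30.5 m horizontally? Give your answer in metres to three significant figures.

vₓ = 24.00 cos 21.3° = 22.36 m/s; v_y0 = 24.00 sin 21.3° = 8.718 m/s.
At x = 30.5 m, t = x/vₓ = 30.5/22.36 = 1.364 s.
Height: y = v_y0 t − ½ g t² = 8.718 × 1.364 − 4.900 × 1.364² = 11.89 − 9.117 = 2.775 m.

2.77 m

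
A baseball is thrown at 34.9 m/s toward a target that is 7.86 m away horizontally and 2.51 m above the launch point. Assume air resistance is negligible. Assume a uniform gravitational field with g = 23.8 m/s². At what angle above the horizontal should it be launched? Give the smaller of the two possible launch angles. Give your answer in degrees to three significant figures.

Trajectory: y = x tanθ − g x² (1 + tan²θ)/(2v₀²). With x = 7.86, y = 2.51, v₀ = 34.9, g = 23.8:
0.6036 tan²θ − 7.86 tanθ + (3.114) = 0.
tanθ = [7.86 ± √(7.86² − 4 × 0.6036 × (3.114))] / (2 × 0.6036) = (7.86 ± 7.366) / 1.207, giving tanθ = 0.4090 or 12.61.
θ = 22.24° or 85.47°; the smaller is 22.24°.

22.2°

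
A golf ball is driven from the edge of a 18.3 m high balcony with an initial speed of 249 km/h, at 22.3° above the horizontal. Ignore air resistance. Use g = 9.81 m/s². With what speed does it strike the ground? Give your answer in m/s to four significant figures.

Convert: 249 km/h = 249/3.6 = 69.17 m/s.
Resolve: vₓ = 69.17 cos 22.3° = 63.99 m/s and v_y0 = 69.17 sin 22.3° = 26.25 m/s.
The projectile lands when y = 18.3 + (26.25) t − ½·9.81·t² = 0. Positive root: t = (26.25 + √(26.25² + 2·9.81·18.3)) / 9.81 = (26.25 + 32.37) / 9.81 = 5.975 s.
Vertical velocity at impact: v_y = v_y0 − g t = 26.25 − 9.81 × 5.975 = −32.37 m/s.
Speed: |v| = √(vₓ² + v_y²) = √(63.99² + 32.37²) = 71.72 m/s.

71.72 m/s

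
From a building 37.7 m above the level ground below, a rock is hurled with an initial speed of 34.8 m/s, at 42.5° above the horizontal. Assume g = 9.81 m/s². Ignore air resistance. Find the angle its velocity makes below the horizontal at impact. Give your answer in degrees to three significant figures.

vₓ = 34.80 cos 42.5° = 25.66 m/s; v_y0 = 34.80 sin 42.5° = 23.51 m/s.
With up positive and y = 0 at the ground: y(t) = 37.7 + (23.51) t − 4.905 t². Setting y = 0 and taking the positive root: t = [23.51 + √(23.51² + 2·9.81·37.7)] / 9.81 = (23.51 + 35.95) / 9.81 = 6.061 s.
At impact: v_y = v_y0 − g t = −35.95 m/s; vₓ = 25.66 m/s.
Angle below horizontal: arctan(|v_y|/vₓ) = arctan(35.95/25.66) = 54.49°.

54.5°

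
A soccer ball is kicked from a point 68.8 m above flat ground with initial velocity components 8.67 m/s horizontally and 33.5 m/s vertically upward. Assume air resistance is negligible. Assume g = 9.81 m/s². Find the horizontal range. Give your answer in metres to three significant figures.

73.5 m

With up positive and y = 0 at the ground: y(t) = 68.8 + (33.50) t − 4.905 t². Setting y = 0 and taking the positive root: t = [33.50 + √(33.50² + 2·9.81·68.8)] / 9.81 = (33.50 + 49.72) / 9.81 = 8.483 s.
Horizontal distance: R = vₓ t = 8.670 × 8.483 = 73.55 m.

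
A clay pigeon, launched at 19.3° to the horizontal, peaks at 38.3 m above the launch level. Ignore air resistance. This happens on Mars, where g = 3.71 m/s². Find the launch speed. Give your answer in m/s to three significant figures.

51.0 m/s

At the peak v_y = 0, so v_y0 = √(2gH) = √(2 × 3.71 × 38.3) = 16.86 m/s.
v_y0 = v₀ sin θ ⇒ v₀ = 16.86 / sin 19.3° = 51.00 m/s.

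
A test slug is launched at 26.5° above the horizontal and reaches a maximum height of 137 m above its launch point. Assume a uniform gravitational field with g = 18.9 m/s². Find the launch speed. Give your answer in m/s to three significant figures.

At the peak v_y = 0, so v_y0 = √(2gH) = √(2 × 18.9 × 137) = 71.96 m/s.
v_y0 = v₀ sin θ ⇒ v₀ = 71.96 / sin 26.5° = 161.3 m/s.

161 m/s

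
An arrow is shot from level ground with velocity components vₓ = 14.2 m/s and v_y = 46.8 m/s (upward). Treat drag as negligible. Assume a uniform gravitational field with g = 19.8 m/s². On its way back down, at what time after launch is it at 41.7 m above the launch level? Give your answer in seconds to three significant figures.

Require v_y0 t − ½ g t² = 41.7, i.e. 9.900 t² − 46.80 t + 41.7 = 0.
t = [46.80 ± √(46.80² − 2·19.8·41.7)] / 19.8 = (46.80 ± 23.21) / 19.8, so t = 1.191 s or t = 3.536 s.
The descending-branch root is 3.536 s.

3.54 s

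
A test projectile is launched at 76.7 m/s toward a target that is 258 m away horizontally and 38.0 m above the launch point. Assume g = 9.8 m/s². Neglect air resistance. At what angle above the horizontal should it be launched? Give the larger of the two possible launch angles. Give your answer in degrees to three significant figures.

Trajectory: y = x tanθ − g x² (1 + tan²θ)/(2v₀²). With x = 258, y = 38.0, v₀ = 76.7, g = 9.80:
55.44 tan²θ − 258 tanθ + (93.44) = 0.
tanθ = [258 ± √(258² − 4 × 55.44 × (93.44))] / (2 × 55.44) = (258 ± 214.1) / 110.9, giving tanθ = 0.3959 or 4.258.
θ = 21.60° or 76.78°; the larger is 76.78°.

76.8°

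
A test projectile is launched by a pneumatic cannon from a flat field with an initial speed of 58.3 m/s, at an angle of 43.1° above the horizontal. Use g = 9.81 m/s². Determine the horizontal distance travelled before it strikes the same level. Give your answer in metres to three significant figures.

Resolve: vₓ = 58.30 cos 43.1° = 42.57 m/s and v_y0 = 58.30 sin 43.1° = 39.83 m/s.
Time aloft: T = 2 v_y0 / g = 2 × 39.83 / 9.81 = 8.121 s.
Range: R = vₓ T = 42.57 × 8.121 = 345.7 m.

346 m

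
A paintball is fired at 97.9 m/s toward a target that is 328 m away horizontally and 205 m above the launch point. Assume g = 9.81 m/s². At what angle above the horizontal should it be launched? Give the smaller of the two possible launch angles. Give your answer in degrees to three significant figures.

43.3°

Trajectory: y = x tanθ − g x² (1 + tan²θ)/(2v₀²). With x = 328, y = 205, v₀ = 97.9, g = 9.81:
55.06 tan²θ − 328 tanθ + (260.1) = 0.
tanθ = [328 ± √(328² − 4 × 55.06 × (260.1))] / (2 × 55.06) = (328 ± 224.3) / 110.1, giving tanθ = 0.9417 or 5.016.
θ = 43.28° or 78.72°; the smaller is 43.28°.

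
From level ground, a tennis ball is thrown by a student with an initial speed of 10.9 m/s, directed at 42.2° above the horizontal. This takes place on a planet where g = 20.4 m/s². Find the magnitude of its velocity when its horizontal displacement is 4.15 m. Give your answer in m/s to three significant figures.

vₓ = 10.90 cos 42.2° = 8.075 m/s; v_y0 = 10.90 sin 42.2° = 7.322 m/s.
At x = 4.15 m, t = x/vₓ = 4.15/8.075 = 0.5139 s.
Vertical velocity there: v_y = v_y0 − g t = 7.322 − 20.4 × 0.5139 = −3.163 m/s.
Speed: √(vₓ² + v_y²) = √(8.075² + 3.163²) = 8.672 m/s.

8.67 m/s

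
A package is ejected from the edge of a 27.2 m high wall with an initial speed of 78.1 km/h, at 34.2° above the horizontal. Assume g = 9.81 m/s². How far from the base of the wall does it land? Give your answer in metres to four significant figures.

Convert: 78.1 km/h = 78.1/3.6 = 21.69 m/s.
vₓ = 21.69 cos 34.2° = 17.94 m/s; v_y0 = 21.69 sin 34.2° = 12.19 m/s.
With up positive and y = 0 at the ground: y(t) = 27.2 + (12.19) t − 4.905 t². Setting y = 0 and taking the positive root: t = [12.19 + √(12.19² + 2·9.81·27.2)] / 9.81 = (12.19 + 26.12) / 9.81 = 3.906 s.
Horizontal distance: R = vₓ t = 17.94 × 3.906 = 70.08 m.

70.08 m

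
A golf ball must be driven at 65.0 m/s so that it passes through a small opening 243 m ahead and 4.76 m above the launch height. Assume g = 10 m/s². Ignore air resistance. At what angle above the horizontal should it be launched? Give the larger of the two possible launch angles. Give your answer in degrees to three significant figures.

Trajectory: y = x tanθ − g x² (1 + tan²θ)/(2v₀²). With x = 243, y = 4.76, v₀ = 65.0, g = 10.0:
69.88 tan²θ − 243 tanθ + (74.64) = 0.
tanθ = [243 ± √(243² − 4 × 69.88 × (74.64))] / (2 × 69.88) = (243 ± 195.4) / 139.8, giving tanθ = 0.3405 or 3.137.
θ = 18.80° or 72.32°; the larger is 72.32°.

72.3°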